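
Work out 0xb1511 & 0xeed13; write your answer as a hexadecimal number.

AND each hex digit independently (no carries):
  b&e=a, 1&e=0, 5&d=5, 1&1=1, 1&3=1

0xa0511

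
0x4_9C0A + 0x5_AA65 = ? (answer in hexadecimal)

Add column by column in base 16, right to left:
  A+5 = F
  0+6 = 6
  C+A = 6 carry 1
  9+A+1 = 4 carry 1
  4+5+1 = A

0xA466F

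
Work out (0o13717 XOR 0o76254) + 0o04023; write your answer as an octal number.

0o71566

First 0o13717 XOR 0o76254 = 0o65543.
Add column by column in base 8, right to left:
  3+3 = 6
  4+2 = 6
  5+0 = 5
  5+4 = 1 carry 1
  6+0+1 = 7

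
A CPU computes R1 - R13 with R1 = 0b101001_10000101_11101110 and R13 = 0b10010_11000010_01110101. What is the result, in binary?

0b101101100001101111001

Subtract column by column in base 2:
  0-1 → 1 (borrow)
  1-0-1 → 0
  1-1 → 0
  1-0 → 1
  0-1 → 1 (borrow)
  1-1-1 → 1 (borrow)
  1-1-1 → 1 (borrow)
  1-0-1 → 0
  1-0 → 1
  0-1 → 1 (borrow)
  1-0-1 → 0
  0-0 → 0
  0-0 → 0
  0-0 → 0
  0-1 → 1 (borrow)
  1-1-1 → 1 (borrow)
  1-0-1 → 0
  0-1 → 1 (borrow)
  0-0-1 → 1 (borrow)
  1-0-1 → 0
  0-1 → 1 (borrow)
  1-0-1 → 0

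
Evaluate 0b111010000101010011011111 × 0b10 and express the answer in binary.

Multiply each base-2 digit by 2, carrying:
  1×2 = 2 → write 0 carry 1
  1×2+1 = 3 → write 1 carry 1
  1×2+1 = 3 → write 1 carry 1
  1×2+1 = 3 → write 1 carry 1
  1×2+1 = 3 → write 1 carry 1
  0×2+1 = 1 → write 1
  1×2 = 2 → write 0 carry 1
  1×2+1 = 3 → write 1 carry 1
  0×2+1 = 1 → write 1
  0×2 = 0 → write 0
  1×2 = 2 → write 0 carry 1
  0×2+1 = 1 → write 1
  1×2 = 2 → write 0 carry 1
  0×2+1 = 1 → write 1
  1×2 = 2 → write 0 carry 1
  0×2+1 = 1 → write 1
  0×2 = 0 → write 0
  0×2 = 0 → write 0
  0×2 = 0 → write 0
  1×2 = 2 → write 0 carry 1
  0×2+1 = 1 → write 1
  1×2 = 2 → write 0 carry 1
  1×2+1 = 3 → write 1 carry 1
  1×2+1 = 3 → write 1 carry 1
  remaining carry: 1

0b1110100001010100110111110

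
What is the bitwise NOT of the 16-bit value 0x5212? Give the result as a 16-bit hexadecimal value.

0xADED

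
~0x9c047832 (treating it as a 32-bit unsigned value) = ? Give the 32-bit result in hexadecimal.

Each hex digit d becomes f−d:
  9→6, c→3, 0→f, 4→b, 7→8, 8→7, 3→c, 2→d

0x63fb87cd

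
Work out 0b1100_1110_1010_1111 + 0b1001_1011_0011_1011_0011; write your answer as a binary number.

Add column by column in base 2, right to left:
  1+1 = 0 carry 1
  1+1+1 = 1 carry 1
  1+0+1 = 0 carry 1
  1+0+1 = 0 carry 1
  0+1+1 = 0 carry 1
  1+1+1 = 1 carry 1
  0+0+1 = 1
  1+1 = 0 carry 1
  0+1+1 = 0 carry 1
  1+1+1 = 1 carry 1
  1+0+1 = 0 carry 1
  1+0+1 = 0 carry 1
  0+1+1 = 0 carry 1
  0+1+1 = 0 carry 1
  1+0+1 = 0 carry 1
  1+1+1 = 1 carry 1
  0+1+1 = 0 carry 1
  0+0+1 = 1
  0+0 = 0
  0+1 = 1

0b10101000001001100010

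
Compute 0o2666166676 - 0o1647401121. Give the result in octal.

0o1016565555

Subtract column by column in base 8:
  6-1 → 5
  7-2 → 5
  6-1 → 5
  6-1 → 5
  6-0 → 6
  1-4 → 5 (borrow)
  6-7-1 → 6 (borrow)
  6-4-1 → 1
  6-6 → 0
  2-1 → 1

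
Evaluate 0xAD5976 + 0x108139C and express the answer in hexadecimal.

Add column by column in base 16, right to left:
  6+C = 2 carry 1
  7+9+1 = 1 carry 1
  9+3+1 = D
  5+1 = 6
  D+8 = 5 carry 1
  A+0+1 = B
  0+1 = 1

0x1B56D12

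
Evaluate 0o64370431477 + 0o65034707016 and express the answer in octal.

0o151425340515

Add column by column in base 8, right to left:
  7+6 = 5 carry 1
  7+1+1 = 1 carry 1
  4+0+1 = 5
  1+7 = 0 carry 1
  3+0+1 = 4
  4+7 = 3 carry 1
  0+4+1 = 5
  7+3 = 2 carry 1
  3+0+1 = 4
  4+5 = 1 carry 1
  6+6+1 = 5 carry 1
  final carry 1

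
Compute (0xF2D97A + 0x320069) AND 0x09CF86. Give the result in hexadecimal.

0xC982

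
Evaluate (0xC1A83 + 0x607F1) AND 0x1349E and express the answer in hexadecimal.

Add column by column in base 16, right to left:
  3+1 = 4
  8+F = 7 carry 1
  A+7+1 = 2 carry 1
  1+0+1 = 2
  C+6 = 2 carry 1
  final carry 1
Sum = 0x122274; now AND with 0x1349E:
  1&0=0, 2&1=0, 2&3=2, 2&4=0, 7&9=1, 4&E=4

0x2014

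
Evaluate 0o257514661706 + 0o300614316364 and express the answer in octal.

Add column by column in base 8, right to left:
  6+4 = 2 carry 1
  0+6+1 = 7
  7+3 = 2 carry 1
  1+6+1 = 0 carry 1
  6+1+1 = 0 carry 1
  6+3+1 = 2 carry 1
  4+4+1 = 1 carry 1
  1+1+1 = 3
  5+6 = 3 carry 1
  7+0+1 = 0 carry 1
  5+0+1 = 6
  2+3 = 5

0o560331200272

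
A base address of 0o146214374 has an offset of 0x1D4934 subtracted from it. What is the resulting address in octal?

0x1D4934 = 0o7244464 in octal.
Subtract column by column in base 8:
  4-4 → 0
  7-6 → 1
  3-4 → 7 (borrow)
  4-4-1 → 7 (borrow)
  1-4-1 → 4 (borrow)
  2-2-1 → 7 (borrow)
  6-7-1 → 6 (borrow)
  4-0-1 → 3
  1-0 → 1

0o136747710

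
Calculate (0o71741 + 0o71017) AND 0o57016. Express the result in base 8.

Add column by column in base 8, right to left:
  1+7 = 0 carry 1
  4+1+1 = 6
  7+0 = 7
  1+1 = 2
  7+7 = 6 carry 1
  final carry 1
Sum = 0o162760; now AND with 0o57016:
  1&0=0, 6&5=4, 2&7=2, 7&0=0, 6&1=0, 0&6=0

0o42000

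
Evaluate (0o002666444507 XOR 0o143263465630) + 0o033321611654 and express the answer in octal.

0o174726633213

First 0o002666444507 XOR 0o143263465630 = 0o141405021337.
Add column by column in base 8, right to left:
  7+4 = 3 carry 1
  3+5+1 = 1 carry 1
  3+6+1 = 2 carry 1
  1+1+1 = 3
  2+1 = 3
  0+6 = 6
  5+1 = 6
  0+2 = 2
  4+3 = 7
  1+3 = 4
  4+3 = 7
  1+0 = 1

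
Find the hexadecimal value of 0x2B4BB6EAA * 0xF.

0x2896FB7BF6

Multiply each base-16 digit by 15, carrying:
  A×15 = 150 → write 6 carry 9
  A×15+9 = 159 → write F carry 9
  E×15+9 = 219 → write B carry 13
  6×15+13 = 103 → write 7 carry 6
  B×15+6 = 171 → write B carry 10
  B×15+10 = 175 → write F carry 10
  4×15+10 = 70 → write 6 carry 4
  B×15+4 = 169 → write 9 carry 10
  2×15+10 = 40 → write 8 carry 2
  remaining carry: 2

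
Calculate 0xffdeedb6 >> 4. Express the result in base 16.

0xffdeedb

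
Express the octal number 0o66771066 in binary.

0b110110111111001000110110

Each octal digit is 3 bits: 6=110 6=110 7=111 7=111 1=001 0=000 6=110 6=110.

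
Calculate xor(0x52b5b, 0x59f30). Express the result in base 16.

XOR each hex digit independently (no carries):
  5^5=0, 2^9=b, b^f=4, 5^3=6, b^0=b

0x0b46b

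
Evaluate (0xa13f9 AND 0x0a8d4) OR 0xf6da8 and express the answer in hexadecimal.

0xf6df8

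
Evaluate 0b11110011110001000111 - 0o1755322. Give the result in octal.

0o1660565

0b11110011110001000111 = 0o3636107 in octal.
Subtract column by column in base 8:
  7-2 → 5
  0-2 → 6 (borrow)
  1-3-1 → 5 (borrow)
  6-5-1 → 0
  3-5 → 6 (borrow)
  6-7-1 → 6 (borrow)
  3-1-1 → 1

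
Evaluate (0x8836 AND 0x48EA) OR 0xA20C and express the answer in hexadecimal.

0x8836 AND 0x48EA = 0x0822.
Then OR with 0xA20C.

0xAA2E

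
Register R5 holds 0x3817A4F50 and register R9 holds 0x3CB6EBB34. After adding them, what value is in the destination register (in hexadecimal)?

0x74CE90A84

Add column by column in base 16, right to left:
  0+4 = 4
  5+3 = 8
  F+B = A carry 1
  4+B+1 = 0 carry 1
  A+E+1 = 9 carry 1
  7+6+1 = E
  1+B = C
  8+C = 4 carry 1
  3+3+1 = 7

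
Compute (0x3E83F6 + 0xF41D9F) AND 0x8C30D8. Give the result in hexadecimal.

Add column by column in base 16, right to left:
  6+F = 5 carry 1
  F+9+1 = 9 carry 1
  3+D+1 = 1 carry 1
  8+1+1 = A
  E+4 = 2 carry 1
  3+F+1 = 3 carry 1
  final carry 1
Sum = 0x132A195; now AND with 0x8C30D8:
  1&0=0, 3&8=0, 2&C=0, A&3=2, 1&0=0, 9&D=9, 5&8=0

0x2090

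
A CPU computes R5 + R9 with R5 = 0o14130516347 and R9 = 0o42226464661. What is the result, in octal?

0o56357203230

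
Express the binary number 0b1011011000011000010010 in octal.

Group the bits in threes: 001 011 011 000 011 000 010 010 → 13303022.

0o13303022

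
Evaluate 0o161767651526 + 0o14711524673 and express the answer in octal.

0o176701376421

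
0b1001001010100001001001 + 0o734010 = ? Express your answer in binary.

0o734010 = 0b111011100000001000 in binary.
Add column by column in base 2, right to left:
  1+0 = 1
  0+0 = 0
  0+0 = 0
  1+1 = 0 carry 1
  0+0+1 = 1
  0+0 = 0
  1+0 = 1
  0+0 = 0
  0+0 = 0
  0+0 = 0
  0+0 = 0
  1+1 = 0 carry 1
  0+1+1 = 0 carry 1
  1+1+1 = 1 carry 1
  0+0+1 = 1
  1+1 = 0 carry 1
  0+1+1 = 0 carry 1
  0+1+1 = 0 carry 1
  1+0+1 = 0 carry 1
  0+0+1 = 1
  0+0 = 0
  1+0 = 1

0b1010000110000001010001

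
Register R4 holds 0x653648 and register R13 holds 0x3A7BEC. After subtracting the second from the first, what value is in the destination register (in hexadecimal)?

0x2ABA5C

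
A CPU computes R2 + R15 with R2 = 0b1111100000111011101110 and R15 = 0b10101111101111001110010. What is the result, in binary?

0b100101011110110101100000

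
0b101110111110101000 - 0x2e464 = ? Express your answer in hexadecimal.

0xb44

0b101110111110101000 = 0x2efa8 in hexadecimal.
Subtract column by column in base 16:
  8-4 → 4
  a-6 → 4
  f-4 → b
  e-e → 0
  2-2 → 0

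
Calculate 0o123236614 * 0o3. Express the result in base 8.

0o371734244

Multiply each base-8 digit by 3, carrying:
  4×3 = 12 → write 4 carry 1
  1×3+1 = 4 → write 4
  6×3 = 18 → write 2 carry 2
  6×3+2 = 20 → write 4 carry 2
  3×3+2 = 11 → write 3 carry 1
  2×3+1 = 7 → write 7
  3×3 = 9 → write 1 carry 1
  2×3+1 = 7 → write 7
  1×3 = 3 → write 3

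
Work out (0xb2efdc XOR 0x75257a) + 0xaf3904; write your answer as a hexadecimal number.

First 0xb2efdc XOR 0x75257a = 0xc7caa6.
Add column by column in base 16, right to left:
  6+4 = a
  a+0 = a
  a+9 = 3 carry 1
  c+3+1 = 0 carry 1
  7+f+1 = 7 carry 1
  c+a+1 = 7 carry 1
  final carry 1

0x17703aa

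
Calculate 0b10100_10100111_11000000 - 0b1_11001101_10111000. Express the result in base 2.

0b100101101101000001000

Subtract column by column in base 2:
  0-0 → 0
  0-0 → 0
  0-0 → 0
  0-1 → 1 (borrow)
  0-1-1 → 0 (borrow)
  0-1-1 → 0 (borrow)
  1-0-1 → 0
  1-1 → 0
  1-1 → 0
  1-0 → 1
  1-1 → 0
  0-1 → 1 (borrow)
  0-0-1 → 1 (borrow)
  1-0-1 → 0
  0-1 → 1 (borrow)
  1-1-1 → 1 (borrow)
  0-1-1 → 0 (borrow)
  0-0-1 → 1 (borrow)
  1-0-1 → 0
  0-0 → 0
  1-0 → 1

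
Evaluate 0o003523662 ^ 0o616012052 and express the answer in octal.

XOR each oct digit independently (no carries):
  0^6=6, 0^1=1, 3^6=5, 5^0=5, 2^1=3, 3^2=1, 6^0=6, 6^5=3, 2^2=0

0o615531630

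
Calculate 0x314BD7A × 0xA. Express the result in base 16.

0x1ECF66C4

Multiply each base-16 digit by 10, carrying:
  A×10 = 100 → write 4 carry 6
  7×10+6 = 76 → write C carry 4
  D×10+4 = 134 → write 6 carry 8
  B×10+8 = 118 → write 6 carry 7
  4×10+7 = 47 → write F carry 2
  1×10+2 = 12 → write C
  3×10 = 30 → write E carry 1
  remaining carry: 1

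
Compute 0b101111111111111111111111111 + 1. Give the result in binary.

The trailing 25 digits are 1 (max in base 2), so adding 1 cascades: they roll to 0 and the next digit up increments.

0b110000000000000000000000000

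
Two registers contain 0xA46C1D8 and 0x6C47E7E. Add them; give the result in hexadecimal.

0x110B4056

Add column by column in base 16, right to left:
  8+E = 6 carry 1
  D+7+1 = 5 carry 1
  1+E+1 = 0 carry 1
  C+7+1 = 4 carry 1
  6+4+1 = B
  4+C = 0 carry 1
  A+6+1 = 1 carry 1
  final carry 1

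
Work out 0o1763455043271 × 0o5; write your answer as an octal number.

Multiply each base-8 digit by 5, carrying:
  1×5 = 5 → write 5
  7×5 = 35 → write 3 carry 4
  2×5+4 = 14 → write 6 carry 1
  3×5+1 = 16 → write 0 carry 2
  4×5+2 = 22 → write 6 carry 2
  0×5+2 = 2 → write 2
  5×5 = 25 → write 1 carry 3
  5×5+3 = 28 → write 4 carry 3
  4×5+3 = 23 → write 7 carry 2
  3×5+2 = 17 → write 1 carry 2
  6×5+2 = 32 → write 0 carry 4
  7×5+4 = 39 → write 7 carry 4
  1×5+4 = 9 → write 1 carry 1
  remaining carry: 1

0o11701741260635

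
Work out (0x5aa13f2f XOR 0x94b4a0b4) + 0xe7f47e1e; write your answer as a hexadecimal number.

First 0x5aa13f2f XOR 0x94b4a0b4 = 0xce159f9b.
Add column by column in base 16, right to left:
  b+e = 9 carry 1
  9+1+1 = b
  f+e = d carry 1
  9+7+1 = 1 carry 1
  5+4+1 = a
  1+f = 0 carry 1
  e+7+1 = 6 carry 1
  c+e+1 = b carry 1
  final carry 1

0x1b60a1db9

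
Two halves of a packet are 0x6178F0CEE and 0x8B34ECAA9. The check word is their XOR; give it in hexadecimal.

XOR each hex digit independently (no carries):
  6^8=E, 1^B=A, 7^3=4, 8^4=C, F^E=1, 0^C=C, C^A=6, E^A=4, E^9=7

0xEA4C1C647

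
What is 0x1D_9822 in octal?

Expand each hex digit to 4 bits: 1=0001 D=1101 9=1001 8=1000 2=0010 2=0010.
Group the bits in threes: 111 011 001 100 000 100 010 → 7314042.

0o7314042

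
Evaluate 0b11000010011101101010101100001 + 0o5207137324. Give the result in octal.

0o10232712065

0b11000010011101101010101100001 = 0o3023552541 in octal.
Add column by column in base 8, right to left:
  1+4 = 5
  4+2 = 6
  5+3 = 0 carry 1
  2+7+1 = 2 carry 1
  5+3+1 = 1 carry 1
  5+1+1 = 7
  3+7 = 2 carry 1
  2+0+1 = 3
  0+2 = 2
  3+5 = 0 carry 1
  final carry 1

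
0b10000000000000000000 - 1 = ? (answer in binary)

0b1111111111111111111

The trailing 19 digits are 0, so subtracting 1 borrows through: they become 1 and the next digit up decrements.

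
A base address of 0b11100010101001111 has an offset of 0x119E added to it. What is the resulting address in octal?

0b11100010101001111 = 0o342517 in octal.
0x119E = 0o10636 in octal.
Add column by column in base 8, right to left:
  7+6 = 5 carry 1
  1+3+1 = 5
  5+6 = 3 carry 1
  2+0+1 = 3
  4+1 = 5
  3+0 = 3

0o353355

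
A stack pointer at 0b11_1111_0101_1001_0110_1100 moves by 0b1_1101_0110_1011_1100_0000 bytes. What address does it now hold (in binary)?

Add column by column in base 2, right to left:
  0+0 = 0
  0+0 = 0
  1+0 = 1
  1+0 = 1
  0+0 = 0
  1+0 = 1
  1+1 = 0 carry 1
  0+1+1 = 0 carry 1
  1+1+1 = 1 carry 1
  0+1+1 = 0 carry 1
  0+0+1 = 1
  1+1 = 0 carry 1
  1+0+1 = 0 carry 1
  0+1+1 = 0 carry 1
  1+1+1 = 1 carry 1
  0+0+1 = 1
  1+1 = 0 carry 1
  1+0+1 = 0 carry 1
  1+1+1 = 1 carry 1
  1+1+1 = 1 carry 1
  1+1+1 = 1 carry 1
  1+0+1 = 0 carry 1
  final carry 1

0b10111001100010100101100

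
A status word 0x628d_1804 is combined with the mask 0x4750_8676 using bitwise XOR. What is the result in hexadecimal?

0x25dd9e72

XOR each hex digit independently (no carries):
  6^4=2, 2^7=5, 8^5=d, d^0=d, 1^8=9, 8^6=e, 0^7=7, 4^6=2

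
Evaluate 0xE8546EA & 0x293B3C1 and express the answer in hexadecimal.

AND each hex digit independently (no carries):
  E&2=2, 8&9=8, 5&3=1, 4&B=0, 6&3=2, E&C=C, A&1=0

0x28102C0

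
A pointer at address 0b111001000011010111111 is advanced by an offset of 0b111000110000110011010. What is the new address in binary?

0b1110001110100001011001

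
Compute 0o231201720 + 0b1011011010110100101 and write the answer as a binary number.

0o231201720 = 0b10011001010000001111010000 in binary.
Add column by column in base 2, right to left:
  0+1 = 1
  0+0 = 0
  0+1 = 1
  0+0 = 0
  1+0 = 1
  0+1 = 1
  1+0 = 1
  1+1 = 0 carry 1
  1+1+1 = 1 carry 1
  1+0+1 = 0 carry 1
  0+1+1 = 0 carry 1
  0+0+1 = 1
  0+1 = 1
  0+1 = 1
  0+0 = 0
  0+1 = 1
  1+1 = 0 carry 1
  0+0+1 = 1
  1+1 = 0 carry 1
  0+0+1 = 1
  0+0 = 0
  1+0 = 1
  1+0 = 1
  0+0 = 0
  0+0 = 0
  1+0 = 1

0b10011010101011100101110101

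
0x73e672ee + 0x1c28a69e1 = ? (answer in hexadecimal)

0x23670dccf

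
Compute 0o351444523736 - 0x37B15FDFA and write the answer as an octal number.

0x37B15FDFA = 0o157305376772 in octal.
Subtract column by column in base 8:
  6-2 → 4
  3-7 → 4 (borrow)
  7-7-1 → 7 (borrow)
  3-6-1 → 4 (borrow)
  2-7-1 → 2 (borrow)
  5-3-1 → 1
  4-5 → 7 (borrow)
  4-0-1 → 3
  4-3 → 1
  1-7 → 2 (borrow)
  5-5-1 → 7 (borrow)
  3-1-1 → 1

0o172137124744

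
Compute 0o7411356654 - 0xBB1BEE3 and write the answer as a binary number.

0o7411356654 = 0b111100001001011101110110101100 in binary.
0xBB1BEE3 = 0b1011101100011011111011100011 in binary.
Subtract column by column in base 2:
  0-1 → 1 (borrow)
  0-1-1 → 0 (borrow)
  1-0-1 → 0
  1-0 → 1
  0-0 → 0
  1-1 → 0
  0-1 → 1 (borrow)
  1-1-1 → 1 (borrow)
  1-0-1 → 0
  0-1 → 1 (borrow)
  1-1-1 → 1 (borrow)
  1-1-1 → 1 (borrow)
  1-1-1 → 1 (borrow)
  0-1-1 → 0 (borrow)
  1-0-1 → 0
  1-1 → 0
  1-1 → 0
  0-0 → 0
  1-0 → 1
  0-0 → 0
  0-1 → 1 (borrow)
  1-1-1 → 1 (borrow)
  0-0-1 → 1 (borrow)
  0-1-1 → 0 (borrow)
  0-1-1 → 0 (borrow)
  0-1-1 → 0 (borrow)
  1-0-1 → 0
  1-1 → 0
  1-0 → 1
  1-0 → 1

0b110000011101000001111011001001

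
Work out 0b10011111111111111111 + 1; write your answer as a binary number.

0b10100000000000000000

The trailing 17 digits are 1 (max in base 2), so adding 1 cascades: they roll to 0 and the next digit up increments.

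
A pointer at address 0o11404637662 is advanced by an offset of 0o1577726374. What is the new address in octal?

Add column by column in base 8, right to left:
  2+4 = 6
  6+7 = 5 carry 1
  6+3+1 = 2 carry 1
  7+6+1 = 6 carry 1
  3+2+1 = 6
  6+7 = 5 carry 1
  4+7+1 = 4 carry 1
  0+7+1 = 0 carry 1
  4+5+1 = 2 carry 1
  1+1+1 = 3
  1+0 = 1

0o13204566256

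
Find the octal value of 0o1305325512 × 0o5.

0o6733054162

Multiply each base-8 digit by 5, carrying:
  2×5 = 10 → write 2 carry 1
  1×5+1 = 6 → write 6
  5×5 = 25 → write 1 carry 3
  5×5+3 = 28 → write 4 carry 3
  2×5+3 = 13 → write 5 carry 1
  3×5+1 = 16 → write 0 carry 2
  5×5+2 = 27 → write 3 carry 3
  0×5+3 = 3 → write 3
  3×5 = 15 → write 7 carry 1
  1×5+1 = 6 → write 6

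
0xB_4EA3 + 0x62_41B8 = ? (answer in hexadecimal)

0x6D905B

Add column by column in base 16, right to left:
  3+8 = B
  A+B = 5 carry 1
  E+1+1 = 0 carry 1
  4+4+1 = 9
  B+2 = D
  0+6 = 6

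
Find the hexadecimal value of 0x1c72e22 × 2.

Multiply each base-16 digit by 2, carrying:
  2×2 = 4 → write 4
  2×2 = 4 → write 4
  e×2 = 28 → write c carry 1
  2×2+1 = 5 → write 5
  7×2 = 14 → write e
  c×2 = 24 → write 8 carry 1
  1×2+1 = 3 → write 3

0x38e5c44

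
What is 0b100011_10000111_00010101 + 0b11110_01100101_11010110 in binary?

Add column by column in base 2, right to left:
  1+0 = 1
  0+1 = 1
  1+1 = 0 carry 1
  0+0+1 = 1
  1+1 = 0 carry 1
  0+0+1 = 1
  0+1 = 1
  0+1 = 1
  1+1 = 0 carry 1
  1+0+1 = 0 carry 1
  1+1+1 = 1 carry 1
  0+0+1 = 1
  0+0 = 0
  0+1 = 1
  0+1 = 1
  1+0 = 1
  1+0 = 1
  1+1 = 0 carry 1
  0+1+1 = 0 carry 1
  0+1+1 = 0 carry 1
  0+1+1 = 0 carry 1
  1+0+1 = 0 carry 1
  final carry 1

0b10000011110110011101011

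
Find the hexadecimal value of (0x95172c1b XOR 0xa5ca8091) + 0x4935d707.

0x7a138391

First 0x95172c1b XOR 0xa5ca8091 = 0x30ddac8a.
Add column by column in base 16, right to left:
  a+7 = 1 carry 1
  8+0+1 = 9
  c+7 = 3 carry 1
  a+d+1 = 8 carry 1
  d+5+1 = 3 carry 1
  d+3+1 = 1 carry 1
  0+9+1 = a
  3+4 = 7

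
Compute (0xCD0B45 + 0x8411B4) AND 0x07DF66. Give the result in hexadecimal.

0x11C60

Add column by column in base 16, right to left:
  5+4 = 9
  4+B = F
  B+1 = C
  0+1 = 1
  D+4 = 1 carry 1
  C+8+1 = 5 carry 1
  final carry 1
Sum = 0x1511CF9; now AND with 0x07DF66:
  1&0=0, 5&0=0, 1&7=1, 1&D=1, C&F=C, F&6=6, 9&6=0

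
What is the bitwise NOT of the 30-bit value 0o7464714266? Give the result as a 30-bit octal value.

Each oct digit d becomes 7−d:
  7→0, 4→3, 6→1, 4→3, 7→0, 1→6, 4→3, 2→5, 6→1, 6→1

0o0313063511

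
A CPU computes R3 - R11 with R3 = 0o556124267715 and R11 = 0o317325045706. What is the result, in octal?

Subtract column by column in base 8:
  5-6 → 7 (borrow)
  1-0-1 → 0
  7-7 → 0
  7-5 → 2
  6-4 → 2
  2-0 → 2
  4-5 → 7 (borrow)
  2-2-1 → 7 (borrow)
  1-3-1 → 5 (borrow)
  6-7-1 → 6 (borrow)
  5-1-1 → 3
  5-3 → 2

0o236577222007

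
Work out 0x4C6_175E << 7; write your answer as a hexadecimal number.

7 bits is not a whole number of base-16 digits; in binary: 100110001100001011101011110 << 7 = 1001100011000010111010111100000000.

0x2630BAF00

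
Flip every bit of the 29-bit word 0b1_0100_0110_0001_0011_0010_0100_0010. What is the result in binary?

0b01011100111101100110110111101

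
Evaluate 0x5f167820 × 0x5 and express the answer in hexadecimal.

0x1db7058a0

Multiply each base-16 digit by 5, carrying:
  0×5 = 0 → write 0
  2×5 = 10 → write a
  8×5 = 40 → write 8 carry 2
  7×5+2 = 37 → write 5 carry 2
  6×5+2 = 32 → write 0 carry 2
  1×5+2 = 7 → write 7
  f×5 = 75 → write b carry 4
  5×5+4 = 29 → write d carry 1
  remaining carry: 1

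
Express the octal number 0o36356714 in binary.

0b11110011101110111001100

Each octal digit is 3 bits: 3=011 6=110 3=011 5=101 6=110 7=111 1=001 4=100.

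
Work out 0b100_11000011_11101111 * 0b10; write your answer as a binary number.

Multiply each base-2 digit by 2, carrying:
  1×2 = 2 → write 0 carry 1
  1×2+1 = 3 → write 1 carry 1
  1×2+1 = 3 → write 1 carry 1
  1×2+1 = 3 → write 1 carry 1
  0×2+1 = 1 → write 1
  1×2 = 2 → write 0 carry 1
  1×2+1 = 3 → write 1 carry 1
  1×2+1 = 3 → write 1 carry 1
  1×2+1 = 3 → write 1 carry 1
  1×2+1 = 3 → write 1 carry 1
  0×2+1 = 1 → write 1
  0×2 = 0 → write 0
  0×2 = 0 → write 0
  0×2 = 0 → write 0
  1×2 = 2 → write 0 carry 1
  1×2+1 = 3 → write 1 carry 1
  0×2+1 = 1 → write 1
  0×2 = 0 → write 0
  1×2 = 2 → write 0 carry 1
  remaining carry: 1

0b10011000011111011110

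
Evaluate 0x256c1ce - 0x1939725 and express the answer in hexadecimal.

0xc32aa9

Subtract column by column in base 16:
  e-5 → 9
  c-2 → a
  1-7 → a (borrow)
  c-9-1 → 2
  6-3 → 3
  5-9 → c (borrow)
  2-1-1 → 0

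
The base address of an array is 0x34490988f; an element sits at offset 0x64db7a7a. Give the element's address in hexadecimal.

0x3a96c1309

Add column by column in base 16, right to left:
  f+a = 9 carry 1
  8+7+1 = 0 carry 1
  8+a+1 = 3 carry 1
  9+7+1 = 1 carry 1
  0+b+1 = c
  9+d = 6 carry 1
  4+4+1 = 9
  4+6 = a
  3+0 = 3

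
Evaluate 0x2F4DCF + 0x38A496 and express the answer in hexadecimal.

Add column by column in base 16, right to left:
  F+6 = 5 carry 1
  C+9+1 = 6 carry 1
  D+4+1 = 2 carry 1
  4+A+1 = F
  F+8 = 7 carry 1
  2+3+1 = 6

0x67F265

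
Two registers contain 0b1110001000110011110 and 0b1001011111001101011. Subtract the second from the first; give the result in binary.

Subtract column by column in base 2:
  0-1 → 1 (borrow)
  1-1-1 → 1 (borrow)
  1-0-1 → 0
  1-1 → 0
  1-0 → 1
  0-1 → 1 (borrow)
  0-1-1 → 0 (borrow)
  1-0-1 → 0
  1-0 → 1
  0-1 → 1 (borrow)
  0-1-1 → 0 (borrow)
  0-1-1 → 0 (borrow)
  1-1-1 → 1 (borrow)
  0-1-1 → 0 (borrow)
  0-0-1 → 1 (borrow)
  0-1-1 → 0 (borrow)
  1-0-1 → 0
  1-0 → 1
  1-1 → 0

0b100101001100110011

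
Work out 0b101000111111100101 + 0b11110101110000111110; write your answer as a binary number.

Add column by column in base 2, right to left:
  1+0 = 1
  0+1 = 1
  1+1 = 0 carry 1
  0+1+1 = 0 carry 1
  0+1+1 = 0 carry 1
  1+1+1 = 1 carry 1
  1+0+1 = 0 carry 1
  1+0+1 = 0 carry 1
  1+0+1 = 0 carry 1
  1+0+1 = 0 carry 1
  1+1+1 = 1 carry 1
  1+1+1 = 1 carry 1
  0+1+1 = 0 carry 1
  0+0+1 = 1
  0+1 = 1
  1+0 = 1
  0+1 = 1
  1+1 = 0 carry 1
  0+1+1 = 0 carry 1
  0+1+1 = 0 carry 1
  final carry 1

0b100011110110000100011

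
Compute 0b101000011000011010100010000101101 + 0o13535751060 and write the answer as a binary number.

0b110100000100001010001011001011101

0o13535751060 = 0b1011101011101111101001000110000 in binary.
Add column by column in base 2, right to left:
  1+0 = 1
  0+0 = 0
  1+0 = 1
  1+0 = 1
  0+1 = 1
  1+1 = 0 carry 1
  0+0+1 = 1
  0+0 = 0
  0+0 = 0
  0+1 = 1
  1+0 = 1
  0+0 = 0
  0+1 = 1
  0+0 = 0
  1+1 = 0 carry 1
  0+1+1 = 0 carry 1
  1+1+1 = 1 carry 1
  0+1+1 = 0 carry 1
  1+1+1 = 1 carry 1
  1+0+1 = 0 carry 1
  0+1+1 = 0 carry 1
  0+1+1 = 0 carry 1
  0+1+1 = 0 carry 1
  0+0+1 = 1
  1+1 = 0 carry 1
  1+0+1 = 0 carry 1
  0+1+1 = 0 carry 1
  0+1+1 = 0 carry 1
  0+1+1 = 0 carry 1
  0+0+1 = 1
  1+1 = 0 carry 1
  0+0+1 = 1
  1+0 = 1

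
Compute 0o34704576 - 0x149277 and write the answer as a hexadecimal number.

0x5EF707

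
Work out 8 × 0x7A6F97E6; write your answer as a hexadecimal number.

0x3D37CBF30

Multiply each base-16 digit by 8, carrying:
  6×8 = 48 → write 0 carry 3
  E×8+3 = 115 → write 3 carry 7
  7×8+7 = 63 → write F carry 3
  9×8+3 = 75 → write B carry 4
  F×8+4 = 124 → write C carry 7
  6×8+7 = 55 → write 7 carry 3
  A×8+3 = 83 → write 3 carry 5
  7×8+5 = 61 → write D carry 3
  remaining carry: 3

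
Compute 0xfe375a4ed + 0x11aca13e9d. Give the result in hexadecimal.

0x219016e38a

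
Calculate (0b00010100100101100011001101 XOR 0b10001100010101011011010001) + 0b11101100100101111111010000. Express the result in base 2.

0b110000101010110110111101100

First 0b00010100100101100011001101 XOR 0b10001100010101011011010001 = 0b10011000110000111000011100.
Add column by column in base 2, right to left:
  0+0 = 0
  0+0 = 0
  1+0 = 1
  1+0 = 1
  1+1 = 0 carry 1
  0+0+1 = 1
  0+1 = 1
  0+1 = 1
  0+1 = 1
  1+1 = 0 carry 1
  1+1+1 = 1 carry 1
  1+1+1 = 1 carry 1
  0+1+1 = 0 carry 1
  0+0+1 = 1
  0+1 = 1
  0+0 = 0
  1+0 = 1
  1+1 = 0 carry 1
  0+0+1 = 1
  0+0 = 0
  0+1 = 1
  1+1 = 0 carry 1
  1+0+1 = 0 carry 1
  0+1+1 = 0 carry 1
  0+1+1 = 0 carry 1
  1+1+1 = 1 carry 1
  final carry 1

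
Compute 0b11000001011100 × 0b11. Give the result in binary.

0b1001000100010100

Multiply each base-2 digit by 3, carrying:
  0×3 = 0 → write 0
  0×3 = 0 → write 0
  1×3 = 3 → write 1 carry 1
  1×3+1 = 4 → write 0 carry 2
  1×3+2 = 5 → write 1 carry 2
  0×3+2 = 2 → write 0 carry 1
  1×3+1 = 4 → write 0 carry 2
  0×3+2 = 2 → write 0 carry 1
  0×3+1 = 1 → write 1
  0×3 = 0 → write 0
  0×3 = 0 → write 0
  0×3 = 0 → write 0
  1×3 = 3 → write 1 carry 1
  1×3+1 = 4 → write 0 carry 2
  remaining carry: 10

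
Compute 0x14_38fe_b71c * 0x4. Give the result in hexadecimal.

Multiply each base-16 digit by 4, carrying:
  c×4 = 48 → write 0 carry 3
  1×4+3 = 7 → write 7
  7×4 = 28 → write c carry 1
  b×4+1 = 45 → write d carry 2
  e×4+2 = 58 → write a carry 3
  f×4+3 = 63 → write f carry 3
  8×4+3 = 35 → write 3 carry 2
  3×4+2 = 14 → write e
  4×4 = 16 → write 0 carry 1
  1×4+1 = 5 → write 5

0x50e3fadc70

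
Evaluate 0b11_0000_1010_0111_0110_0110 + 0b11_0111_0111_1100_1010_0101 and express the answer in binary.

0b11010000010010000001011

Add column by column in base 2, right to left:
  0+1 = 1
  1+0 = 1
  1+1 = 0 carry 1
  0+0+1 = 1
  0+0 = 0
  1+1 = 0 carry 1
  1+0+1 = 0 carry 1
  0+1+1 = 0 carry 1
  1+0+1 = 0 carry 1
  1+0+1 = 0 carry 1
  1+1+1 = 1 carry 1
  0+1+1 = 0 carry 1
  0+1+1 = 0 carry 1
  1+1+1 = 1 carry 1
  0+1+1 = 0 carry 1
  1+0+1 = 0 carry 1
  0+1+1 = 0 carry 1
  0+1+1 = 0 carry 1
  0+1+1 = 0 carry 1
  0+0+1 = 1
  1+1 = 0 carry 1
  1+1+1 = 1 carry 1
  final carry 1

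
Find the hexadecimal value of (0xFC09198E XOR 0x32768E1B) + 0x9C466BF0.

0x16AC60385

First 0xFC09198E XOR 0x32768E1B = 0xCE7F9795.
Add column by column in base 16, right to left:
  5+0 = 5
  9+F = 8 carry 1
  7+B+1 = 3 carry 1
  9+6+1 = 0 carry 1
  F+6+1 = 6 carry 1
  7+4+1 = C
  E+C = A carry 1
  C+9+1 = 6 carry 1
  final carry 1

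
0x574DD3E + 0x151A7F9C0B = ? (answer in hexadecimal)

0x151FF47949

Add column by column in base 16, right to left:
  E+B = 9 carry 1
  3+0+1 = 4
  D+C = 9 carry 1
  D+9+1 = 7 carry 1
  4+F+1 = 4 carry 1
  7+7+1 = F
  5+A = F
  0+1 = 1
  0+5 = 5
  0+1 = 1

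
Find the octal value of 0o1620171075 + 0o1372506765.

Add column by column in base 8, right to left:
  5+5 = 2 carry 1
  7+6+1 = 6 carry 1
  0+7+1 = 0 carry 1
  1+6+1 = 0 carry 1
  7+0+1 = 0 carry 1
  1+5+1 = 7
  0+2 = 2
  2+7 = 1 carry 1
  6+3+1 = 2 carry 1
  1+1+1 = 3

0o3212700062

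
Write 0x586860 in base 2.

Expand each hex digit to 4 bits: 5=0101 8=1000 6=0110 8=1000 6=0110 0=0000.

0b10110000110100001100000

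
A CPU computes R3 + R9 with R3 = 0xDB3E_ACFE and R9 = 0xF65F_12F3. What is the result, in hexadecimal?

0x1D19DBFF1

Add column by column in base 16, right to left:
  E+3 = 1 carry 1
  F+F+1 = F carry 1
  C+2+1 = F
  A+1 = B
  E+F = D carry 1
  3+5+1 = 9
  B+6 = 1 carry 1
  D+F+1 = D carry 1
  final carry 1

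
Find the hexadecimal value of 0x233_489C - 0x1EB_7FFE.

Subtract column by column in base 16:
  C-E → E (borrow)
  9-F-1 → 9 (borrow)
  8-F-1 → 8 (borrow)
  4-7-1 → C (borrow)
  3-B-1 → 7 (borrow)
  3-E-1 → 4 (borrow)
  2-1-1 → 0

0x47C89E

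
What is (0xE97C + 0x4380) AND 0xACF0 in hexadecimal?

0x2CF0

Add column by column in base 16, right to left:
  C+0 = C
  7+8 = F
  9+3 = C
  E+4 = 2 carry 1
  final carry 1
Sum = 0x12CFC; now AND with 0xACF0:
  1&0=0, 2&A=2, C&C=C, F&F=F, C&0=0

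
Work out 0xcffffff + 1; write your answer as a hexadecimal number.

The trailing 6 digits are F (max in base 16), so adding 1 cascades: they roll to 0 and the next digit up increments.

0xd000000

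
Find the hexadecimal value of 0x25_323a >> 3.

0x4a647

3 bits is not a whole number of base-16 digits; in binary: 1001010011001000111010 >> 3 = 1001010011001000111.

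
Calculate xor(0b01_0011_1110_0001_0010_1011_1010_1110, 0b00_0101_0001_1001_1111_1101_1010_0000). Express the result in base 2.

0b010110111110001101011000001110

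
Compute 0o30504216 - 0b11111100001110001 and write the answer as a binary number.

0b11000001001000000011101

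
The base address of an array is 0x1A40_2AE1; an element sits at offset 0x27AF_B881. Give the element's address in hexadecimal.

0x41EFE362

Add column by column in base 16, right to left:
  1+1 = 2
  E+8 = 6 carry 1
  A+8+1 = 3 carry 1
  2+B+1 = E
  0+F = F
  4+A = E
  A+7 = 1 carry 1
  1+2+1 = 4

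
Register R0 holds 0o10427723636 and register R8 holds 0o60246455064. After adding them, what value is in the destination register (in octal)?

0o70676400722

Add column by column in base 8, right to left:
  6+4 = 2 carry 1
  3+6+1 = 2 carry 1
  6+0+1 = 7
  3+5 = 0 carry 1
  2+5+1 = 0 carry 1
  7+4+1 = 4 carry 1
  7+6+1 = 6 carry 1
  2+4+1 = 7
  4+2 = 6
  0+0 = 0
  1+6 = 7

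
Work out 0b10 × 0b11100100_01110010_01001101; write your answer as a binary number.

0b1110010001110010010011010

Multiply each base-2 digit by 2, carrying:
  1×2 = 2 → write 0 carry 1
  0×2+1 = 1 → write 1
  1×2 = 2 → write 0 carry 1
  1×2+1 = 3 → write 1 carry 1
  0×2+1 = 1 → write 1
  0×2 = 0 → write 0
  1×2 = 2 → write 0 carry 1
  0×2+1 = 1 → write 1
  0×2 = 0 → write 0
  1×2 = 2 → write 0 carry 1
  0×2+1 = 1 → write 1
  0×2 = 0 → write 0
  1×2 = 2 → write 0 carry 1
  1×2+1 = 3 → write 1 carry 1
  1×2+1 = 3 → write 1 carry 1
  0×2+1 = 1 → write 1
  0×2 = 0 → write 0
  0×2 = 0 → write 0
  1×2 = 2 → write 0 carry 1
  0×2+1 = 1 → write 1
  0×2 = 0 → write 0
  1×2 = 2 → write 0 carry 1
  1×2+1 = 3 → write 1 carry 1
  1×2+1 = 3 → write 1 carry 1
  remaining carry: 1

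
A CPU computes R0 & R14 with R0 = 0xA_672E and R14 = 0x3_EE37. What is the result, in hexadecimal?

AND each hex digit independently (no carries):
  A&3=2, 6&E=6, 7&E=6, 2&3=2, E&7=6

0x26626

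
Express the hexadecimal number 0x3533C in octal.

0o651474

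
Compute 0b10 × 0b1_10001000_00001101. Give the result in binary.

0b110001000000011010

Multiply each base-2 digit by 2, carrying:
  1×2 = 2 → write 0 carry 1
  0×2+1 = 1 → write 1
  1×2 = 2 → write 0 carry 1
  1×2+1 = 3 → write 1 carry 1
  0×2+1 = 1 → write 1
  0×2 = 0 → write 0
  0×2 = 0 → write 0
  0×2 = 0 → write 0
  0×2 = 0 → write 0
  0×2 = 0 → write 0
  0×2 = 0 → write 0
  1×2 = 2 → write 0 carry 1
  0×2+1 = 1 → write 1
  0×2 = 0 → write 0
  0×2 = 0 → write 0
  1×2 = 2 → write 0 carry 1
  1×2+1 = 3 → write 1 carry 1
  remaining carry: 1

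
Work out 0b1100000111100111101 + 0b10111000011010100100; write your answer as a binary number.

Add column by column in base 2, right to left:
  1+0 = 1
  0+0 = 0
  1+1 = 0 carry 1
  1+0+1 = 0 carry 1
  1+0+1 = 0 carry 1
  1+1+1 = 1 carry 1
  0+0+1 = 1
  0+1 = 1
  1+0 = 1
  1+1 = 0 carry 1
  1+1+1 = 1 carry 1
  1+0+1 = 0 carry 1
  0+0+1 = 1
  0+0 = 0
  0+0 = 0
  0+1 = 1
  0+1 = 1
  1+1 = 0 carry 1
  1+0+1 = 0 carry 1
  0+1+1 = 0 carry 1
  final carry 1

0b100011001010111100001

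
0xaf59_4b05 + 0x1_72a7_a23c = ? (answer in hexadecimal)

0x22200ed41

Add column by column in base 16, right to left:
  5+c = 1 carry 1
  0+3+1 = 4
  b+2 = d
  4+a = e
  9+7 = 0 carry 1
  5+a+1 = 0 carry 1
  f+2+1 = 2 carry 1
  a+7+1 = 2 carry 1
  0+1+1 = 2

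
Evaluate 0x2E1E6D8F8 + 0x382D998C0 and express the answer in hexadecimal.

0x664C071B8

Add column by column in base 16, right to left:
  8+0 = 8
  F+C = B carry 1
  8+8+1 = 1 carry 1
  D+9+1 = 7 carry 1
  6+9+1 = 0 carry 1
  E+D+1 = C carry 1
  1+2+1 = 4
  E+8 = 6 carry 1
  2+3+1 = 6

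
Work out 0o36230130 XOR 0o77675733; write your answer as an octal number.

0o41445603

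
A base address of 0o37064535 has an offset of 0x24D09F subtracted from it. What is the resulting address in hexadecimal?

0x5798BE

0o37064535 = 0x7C695D in hexadecimal.
Subtract column by column in base 16:
  D-F → E (borrow)
  5-9-1 → B (borrow)
  9-0-1 → 8
  6-D → 9 (borrow)
  C-4-1 → 7
  7-2 → 5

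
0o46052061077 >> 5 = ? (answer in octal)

0o1141241421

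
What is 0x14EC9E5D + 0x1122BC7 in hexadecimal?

Add column by column in base 16, right to left:
  D+7 = 4 carry 1
  5+C+1 = 2 carry 1
  E+B+1 = A carry 1
  9+2+1 = C
  C+2 = E
  E+1 = F
  4+1 = 5
  1+0 = 1

0x15FECA24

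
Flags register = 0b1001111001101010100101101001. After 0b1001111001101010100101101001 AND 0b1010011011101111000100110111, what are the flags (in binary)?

AND bit by bit (1 only where both bits are 1):
  1001111001101010100101101001
& 1010011011101111000100110111
= 1000011001101010000100100001

0b1000011001101010000100100001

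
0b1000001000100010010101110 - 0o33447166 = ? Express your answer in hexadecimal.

0b1000001000100010010101110 = 0x10444AE in hexadecimal.
0o33447166 = 0x6E4E76 in hexadecimal.
Subtract column by column in base 16:
  E-6 → 8
  A-7 → 3
  4-E → 6 (borrow)
  4-4-1 → F (borrow)
  4-E-1 → 5 (borrow)
  0-6-1 → 9 (borrow)
  1-0-1 → 0

0x95F638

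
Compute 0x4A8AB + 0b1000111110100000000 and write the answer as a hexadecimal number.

0x925AB

0b1000111110100000000 = 0x47D00 in hexadecimal.
Add column by column in base 16, right to left:
  B+0 = B
  A+0 = A
  8+D = 5 carry 1
  A+7+1 = 2 carry 1
  4+4+1 = 9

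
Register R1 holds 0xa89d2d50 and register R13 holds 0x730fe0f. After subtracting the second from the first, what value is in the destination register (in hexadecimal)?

0xa16c2f41

Subtract column by column in base 16:
  0-f → 1 (borrow)
  5-0-1 → 4
  d-e → f (borrow)
  2-f-1 → 2 (borrow)
  d-0-1 → c
  9-3 → 6
  8-7 → 1
  a-0 → a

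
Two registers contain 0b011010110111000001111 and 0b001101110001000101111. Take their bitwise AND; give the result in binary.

AND bit by bit (1 only where both bits are 1):
  011010110111000001111
& 001101110001000101111
= 001000110001000001111

0b001000110001000001111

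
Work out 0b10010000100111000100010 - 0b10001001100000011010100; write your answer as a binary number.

Subtract column by column in base 2:
  0-0 → 0
  1-0 → 1
  0-1 → 1 (borrow)
  0-0-1 → 1 (borrow)
  0-1-1 → 0 (borrow)
  1-0-1 → 0
  0-1 → 1 (borrow)
  0-1-1 → 0 (borrow)
  0-0-1 → 1 (borrow)
  1-0-1 → 0
  1-0 → 1
  1-0 → 1
  0-0 → 0
  0-0 → 0
  1-1 → 0
  0-1 → 1 (borrow)
  0-0-1 → 1 (borrow)
  0-0-1 → 1 (borrow)
  0-1-1 → 0 (borrow)
  1-0-1 → 0
  0-0 → 0
  0-0 → 0
  1-1 → 0

0b111000110101001110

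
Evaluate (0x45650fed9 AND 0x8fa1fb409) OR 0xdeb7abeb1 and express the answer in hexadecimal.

0xdfb7abeb9

0x45650fed9 AND 0x8fa1fb409 = 0x05210b409.
Then OR with 0xdeb7abeb1.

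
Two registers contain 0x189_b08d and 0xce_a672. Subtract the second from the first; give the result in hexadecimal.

0xbb0a1b

Subtract column by column in base 16:
  d-2 → b
  8-7 → 1
  0-6 → a (borrow)
  b-a-1 → 0
  9-e → b (borrow)
  8-c-1 → b (borrow)
  1-0-1 → 0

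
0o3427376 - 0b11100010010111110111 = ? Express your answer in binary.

0b100100000111

0o3427376 = 0b11100010111011111110 in binary.
Subtract column by column in base 2:
  0-1 → 1 (borrow)
  1-1-1 → 1 (borrow)
  1-1-1 → 1 (borrow)
  1-0-1 → 0
  1-1 → 0
  1-1 → 0
  1-1 → 0
  1-1 → 0
  0-1 → 1 (borrow)
  1-0-1 → 0
  1-1 → 0
  1-0 → 1
  0-0 → 0
  1-1 → 0
  0-0 → 0
  0-0 → 0
  0-0 → 0
  1-1 → 0
  1-1 → 0
  1-1 → 0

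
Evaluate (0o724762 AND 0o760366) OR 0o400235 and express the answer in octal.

0o720377

0o724762 AND 0o760366 = 0o720362.
Then OR with 0o400235.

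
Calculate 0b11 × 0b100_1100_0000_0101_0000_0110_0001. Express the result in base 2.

0b1110010000001111000100100011

Multiply each base-2 digit by 3, carrying:
  1×3 = 3 → write 1 carry 1
  0×3+1 = 1 → write 1
  0×3 = 0 → write 0
  0×3 = 0 → write 0
  0×3 = 0 → write 0
  1×3 = 3 → write 1 carry 1
  1×3+1 = 4 → write 0 carry 2
  0×3+2 = 2 → write 0 carry 1
  0×3+1 = 1 → write 1
  0×3 = 0 → write 0
  0×3 = 0 → write 0
  0×3 = 0 → write 0
  1×3 = 3 → write 1 carry 1
  0×3+1 = 1 → write 1
  1×3 = 3 → write 1 carry 1
  0×3+1 = 1 → write 1
  0×3 = 0 → write 0
  0×3 = 0 → write 0
  0×3 = 0 → write 0
  0×3 = 0 → write 0
  0×3 = 0 → write 0
  0×3 = 0 → write 0
  1×3 = 3 → write 1 carry 1
  1×3+1 = 4 → write 0 carry 2
  0×3+2 = 2 → write 0 carry 1
  0×3+1 = 1 → write 1
  1×3 = 3 → write 1 carry 1
  remaining carry: 1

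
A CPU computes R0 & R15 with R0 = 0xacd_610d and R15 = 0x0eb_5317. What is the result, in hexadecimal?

AND each hex digit independently (no carries):
  a&0=0, c&e=c, d&b=9, 6&5=4, 1&3=1, 0&1=0, d&7=5

0x0c94105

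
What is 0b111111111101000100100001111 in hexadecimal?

0x7FE890F

Group the bits into nibbles: 0111 1111 1110 1000 1001 0000 1111 → 7FE890F.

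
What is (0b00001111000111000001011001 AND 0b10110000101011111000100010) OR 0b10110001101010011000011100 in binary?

0b10110001101011011000011100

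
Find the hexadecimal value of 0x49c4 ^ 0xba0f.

0xf3cb

XOR each hex digit independently (no carries):
  4^b=f, 9^a=3, c^0=c, 4^f=b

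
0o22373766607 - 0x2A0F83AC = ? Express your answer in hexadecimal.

0x69E069DB

0o22373766607 = 0x93EFED87 in hexadecimal.
Subtract column by column in base 16:
  7-C → B (borrow)
  8-A-1 → D (borrow)
  D-3-1 → 9
  E-8 → 6
  F-F → 0
  E-0 → E
  3-A → 9 (borrow)
  9-2-1 → 6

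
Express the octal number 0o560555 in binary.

0b101110000101101101

Each octal digit is 3 bits: 5=101 6=110 0=000 5=101 5=101 5=101.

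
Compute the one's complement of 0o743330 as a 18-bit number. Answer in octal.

Each oct digit d becomes 7−d:
  7→0, 4→3, 3→4, 3→4, 3→4, 0→7

0o034447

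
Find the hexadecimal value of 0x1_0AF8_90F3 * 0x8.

0x857C48798

Multiply each base-16 digit by 8, carrying:
  3×8 = 24 → write 8 carry 1
  F×8+1 = 121 → write 9 carry 7
  0×8+7 = 7 → write 7
  9×8 = 72 → write 8 carry 4
  8×8+4 = 68 → write 4 carry 4
  F×8+4 = 124 → write C carry 7
  A×8+7 = 87 → write 7 carry 5
  0×8+5 = 5 → write 5
  1×8 = 8 → write 8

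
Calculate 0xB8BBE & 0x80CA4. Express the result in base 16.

0x808A4

AND each hex digit independently (no carries):
  B&8=8, 8&0=0, B&C=8, B&A=A, E&4=4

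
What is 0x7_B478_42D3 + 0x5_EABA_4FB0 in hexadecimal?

0xD9F329283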